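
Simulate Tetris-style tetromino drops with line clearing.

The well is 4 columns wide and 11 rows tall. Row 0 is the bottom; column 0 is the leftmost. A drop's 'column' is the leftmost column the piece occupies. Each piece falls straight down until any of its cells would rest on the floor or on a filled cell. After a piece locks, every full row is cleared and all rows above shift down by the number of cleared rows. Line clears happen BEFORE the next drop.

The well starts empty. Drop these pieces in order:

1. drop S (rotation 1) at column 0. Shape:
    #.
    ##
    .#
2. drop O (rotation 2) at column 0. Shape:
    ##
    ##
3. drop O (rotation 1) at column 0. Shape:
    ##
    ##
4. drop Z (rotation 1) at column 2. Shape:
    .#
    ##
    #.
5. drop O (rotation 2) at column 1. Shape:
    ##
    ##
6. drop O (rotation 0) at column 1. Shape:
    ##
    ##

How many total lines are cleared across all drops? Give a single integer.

Drop 1: S rot1 at col 0 lands with bottom-row=0; cleared 0 line(s) (total 0); column heights now [3 2 0 0], max=3
Drop 2: O rot2 at col 0 lands with bottom-row=3; cleared 0 line(s) (total 0); column heights now [5 5 0 0], max=5
Drop 3: O rot1 at col 0 lands with bottom-row=5; cleared 0 line(s) (total 0); column heights now [7 7 0 0], max=7
Drop 4: Z rot1 at col 2 lands with bottom-row=0; cleared 1 line(s) (total 1); column heights now [6 6 1 2], max=6
Drop 5: O rot2 at col 1 lands with bottom-row=6; cleared 0 line(s) (total 1); column heights now [6 8 8 2], max=8
Drop 6: O rot0 at col 1 lands with bottom-row=8; cleared 0 line(s) (total 1); column heights now [6 10 10 2], max=10

Answer: 1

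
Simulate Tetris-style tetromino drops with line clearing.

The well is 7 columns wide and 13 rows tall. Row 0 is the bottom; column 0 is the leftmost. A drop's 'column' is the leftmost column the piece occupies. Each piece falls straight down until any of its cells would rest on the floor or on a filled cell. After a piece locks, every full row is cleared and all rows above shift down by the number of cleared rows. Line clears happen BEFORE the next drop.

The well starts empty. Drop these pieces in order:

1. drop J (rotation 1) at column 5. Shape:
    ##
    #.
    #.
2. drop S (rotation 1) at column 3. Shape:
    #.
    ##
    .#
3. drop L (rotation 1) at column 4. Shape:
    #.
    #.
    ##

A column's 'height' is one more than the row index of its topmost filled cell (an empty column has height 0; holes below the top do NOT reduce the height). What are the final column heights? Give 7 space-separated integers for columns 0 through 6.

Drop 1: J rot1 at col 5 lands with bottom-row=0; cleared 0 line(s) (total 0); column heights now [0 0 0 0 0 3 3], max=3
Drop 2: S rot1 at col 3 lands with bottom-row=0; cleared 0 line(s) (total 0); column heights now [0 0 0 3 2 3 3], max=3
Drop 3: L rot1 at col 4 lands with bottom-row=3; cleared 0 line(s) (total 0); column heights now [0 0 0 3 6 4 3], max=6

Answer: 0 0 0 3 6 4 3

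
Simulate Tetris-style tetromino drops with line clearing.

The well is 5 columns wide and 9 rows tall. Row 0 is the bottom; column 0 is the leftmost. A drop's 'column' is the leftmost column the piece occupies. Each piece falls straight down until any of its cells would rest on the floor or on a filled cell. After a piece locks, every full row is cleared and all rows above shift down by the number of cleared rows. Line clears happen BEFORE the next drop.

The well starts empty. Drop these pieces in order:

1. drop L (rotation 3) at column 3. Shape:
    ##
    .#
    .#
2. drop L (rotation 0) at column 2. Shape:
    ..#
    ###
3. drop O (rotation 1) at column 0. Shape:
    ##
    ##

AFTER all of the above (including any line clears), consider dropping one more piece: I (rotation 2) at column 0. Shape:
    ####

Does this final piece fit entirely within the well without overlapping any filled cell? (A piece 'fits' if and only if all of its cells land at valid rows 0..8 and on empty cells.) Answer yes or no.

Answer: yes

Derivation:
Drop 1: L rot3 at col 3 lands with bottom-row=0; cleared 0 line(s) (total 0); column heights now [0 0 0 3 3], max=3
Drop 2: L rot0 at col 2 lands with bottom-row=3; cleared 0 line(s) (total 0); column heights now [0 0 4 4 5], max=5
Drop 3: O rot1 at col 0 lands with bottom-row=0; cleared 0 line(s) (total 0); column heights now [2 2 4 4 5], max=5
Test piece I rot2 at col 0 (width 4): heights before test = [2 2 4 4 5]; fits = True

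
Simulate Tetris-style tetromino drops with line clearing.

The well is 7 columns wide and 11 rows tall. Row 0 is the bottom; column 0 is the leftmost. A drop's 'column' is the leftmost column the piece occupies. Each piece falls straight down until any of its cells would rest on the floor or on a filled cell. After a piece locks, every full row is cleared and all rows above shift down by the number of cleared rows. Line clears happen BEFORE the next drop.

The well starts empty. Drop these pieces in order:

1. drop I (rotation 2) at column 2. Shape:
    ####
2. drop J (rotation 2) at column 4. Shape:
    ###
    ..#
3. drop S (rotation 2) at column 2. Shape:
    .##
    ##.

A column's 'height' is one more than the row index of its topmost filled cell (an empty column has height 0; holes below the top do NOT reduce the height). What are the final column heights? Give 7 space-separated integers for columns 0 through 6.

Answer: 0 0 2 3 3 2 2

Derivation:
Drop 1: I rot2 at col 2 lands with bottom-row=0; cleared 0 line(s) (total 0); column heights now [0 0 1 1 1 1 0], max=1
Drop 2: J rot2 at col 4 lands with bottom-row=0; cleared 0 line(s) (total 0); column heights now [0 0 1 1 2 2 2], max=2
Drop 3: S rot2 at col 2 lands with bottom-row=1; cleared 0 line(s) (total 0); column heights now [0 0 2 3 3 2 2], max=3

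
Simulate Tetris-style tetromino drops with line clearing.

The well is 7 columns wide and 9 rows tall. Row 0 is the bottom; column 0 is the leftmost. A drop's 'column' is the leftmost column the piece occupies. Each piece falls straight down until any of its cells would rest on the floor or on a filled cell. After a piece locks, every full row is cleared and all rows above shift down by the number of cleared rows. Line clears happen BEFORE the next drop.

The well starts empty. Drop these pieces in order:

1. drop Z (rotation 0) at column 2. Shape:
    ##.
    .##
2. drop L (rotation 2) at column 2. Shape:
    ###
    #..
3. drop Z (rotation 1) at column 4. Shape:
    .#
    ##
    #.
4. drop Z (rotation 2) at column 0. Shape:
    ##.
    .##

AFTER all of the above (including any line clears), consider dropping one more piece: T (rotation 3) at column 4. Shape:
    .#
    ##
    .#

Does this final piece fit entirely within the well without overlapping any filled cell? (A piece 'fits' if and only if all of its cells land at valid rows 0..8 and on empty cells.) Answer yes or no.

Drop 1: Z rot0 at col 2 lands with bottom-row=0; cleared 0 line(s) (total 0); column heights now [0 0 2 2 1 0 0], max=2
Drop 2: L rot2 at col 2 lands with bottom-row=2; cleared 0 line(s) (total 0); column heights now [0 0 4 4 4 0 0], max=4
Drop 3: Z rot1 at col 4 lands with bottom-row=4; cleared 0 line(s) (total 0); column heights now [0 0 4 4 6 7 0], max=7
Drop 4: Z rot2 at col 0 lands with bottom-row=4; cleared 0 line(s) (total 0); column heights now [6 6 5 4 6 7 0], max=7
Test piece T rot3 at col 4 (width 2): heights before test = [6 6 5 4 6 7 0]; fits = False

Answer: no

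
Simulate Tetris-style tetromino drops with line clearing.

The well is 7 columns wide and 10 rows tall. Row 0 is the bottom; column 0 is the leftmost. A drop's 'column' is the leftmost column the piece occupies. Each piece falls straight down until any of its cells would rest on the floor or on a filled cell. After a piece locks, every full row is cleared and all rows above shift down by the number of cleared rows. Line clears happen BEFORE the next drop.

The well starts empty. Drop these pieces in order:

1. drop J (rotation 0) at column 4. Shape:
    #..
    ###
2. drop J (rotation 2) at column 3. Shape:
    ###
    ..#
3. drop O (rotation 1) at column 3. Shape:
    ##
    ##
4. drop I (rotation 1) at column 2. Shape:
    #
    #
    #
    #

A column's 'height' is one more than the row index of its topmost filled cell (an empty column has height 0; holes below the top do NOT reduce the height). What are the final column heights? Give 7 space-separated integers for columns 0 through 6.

Answer: 0 0 4 5 5 3 1

Derivation:
Drop 1: J rot0 at col 4 lands with bottom-row=0; cleared 0 line(s) (total 0); column heights now [0 0 0 0 2 1 1], max=2
Drop 2: J rot2 at col 3 lands with bottom-row=1; cleared 0 line(s) (total 0); column heights now [0 0 0 3 3 3 1], max=3
Drop 3: O rot1 at col 3 lands with bottom-row=3; cleared 0 line(s) (total 0); column heights now [0 0 0 5 5 3 1], max=5
Drop 4: I rot1 at col 2 lands with bottom-row=0; cleared 0 line(s) (total 0); column heights now [0 0 4 5 5 3 1], max=5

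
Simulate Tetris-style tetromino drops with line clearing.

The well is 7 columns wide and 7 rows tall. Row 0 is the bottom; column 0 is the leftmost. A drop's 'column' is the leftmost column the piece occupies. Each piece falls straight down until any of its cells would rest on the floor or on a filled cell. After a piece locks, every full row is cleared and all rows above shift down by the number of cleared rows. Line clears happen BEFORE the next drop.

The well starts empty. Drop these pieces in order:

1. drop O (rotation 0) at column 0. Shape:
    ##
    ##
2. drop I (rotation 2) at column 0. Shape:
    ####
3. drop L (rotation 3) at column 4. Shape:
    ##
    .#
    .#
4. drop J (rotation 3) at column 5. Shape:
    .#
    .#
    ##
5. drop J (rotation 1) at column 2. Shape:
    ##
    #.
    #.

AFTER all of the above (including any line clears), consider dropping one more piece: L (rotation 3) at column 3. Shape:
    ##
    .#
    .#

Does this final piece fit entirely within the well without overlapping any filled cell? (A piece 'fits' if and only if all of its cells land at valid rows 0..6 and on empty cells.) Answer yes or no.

Answer: yes

Derivation:
Drop 1: O rot0 at col 0 lands with bottom-row=0; cleared 0 line(s) (total 0); column heights now [2 2 0 0 0 0 0], max=2
Drop 2: I rot2 at col 0 lands with bottom-row=2; cleared 0 line(s) (total 0); column heights now [3 3 3 3 0 0 0], max=3
Drop 3: L rot3 at col 4 lands with bottom-row=0; cleared 0 line(s) (total 0); column heights now [3 3 3 3 3 3 0], max=3
Drop 4: J rot3 at col 5 lands with bottom-row=3; cleared 0 line(s) (total 0); column heights now [3 3 3 3 3 4 6], max=6
Drop 5: J rot1 at col 2 lands with bottom-row=3; cleared 0 line(s) (total 0); column heights now [3 3 6 6 3 4 6], max=6
Test piece L rot3 at col 3 (width 2): heights before test = [3 3 6 6 3 4 6]; fits = True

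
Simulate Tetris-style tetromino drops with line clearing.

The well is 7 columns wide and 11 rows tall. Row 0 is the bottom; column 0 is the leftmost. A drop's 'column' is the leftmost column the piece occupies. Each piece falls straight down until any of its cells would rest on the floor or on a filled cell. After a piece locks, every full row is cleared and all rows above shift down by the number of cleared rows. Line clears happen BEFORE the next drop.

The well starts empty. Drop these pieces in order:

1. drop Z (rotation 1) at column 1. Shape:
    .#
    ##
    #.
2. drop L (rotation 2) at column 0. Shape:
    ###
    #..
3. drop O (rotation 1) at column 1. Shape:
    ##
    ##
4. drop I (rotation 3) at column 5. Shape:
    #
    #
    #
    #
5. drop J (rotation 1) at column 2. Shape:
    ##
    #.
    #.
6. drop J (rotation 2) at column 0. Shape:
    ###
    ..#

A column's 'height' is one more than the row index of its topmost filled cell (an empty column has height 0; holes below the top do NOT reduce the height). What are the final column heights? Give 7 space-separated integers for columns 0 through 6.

Drop 1: Z rot1 at col 1 lands with bottom-row=0; cleared 0 line(s) (total 0); column heights now [0 2 3 0 0 0 0], max=3
Drop 2: L rot2 at col 0 lands with bottom-row=2; cleared 0 line(s) (total 0); column heights now [4 4 4 0 0 0 0], max=4
Drop 3: O rot1 at col 1 lands with bottom-row=4; cleared 0 line(s) (total 0); column heights now [4 6 6 0 0 0 0], max=6
Drop 4: I rot3 at col 5 lands with bottom-row=0; cleared 0 line(s) (total 0); column heights now [4 6 6 0 0 4 0], max=6
Drop 5: J rot1 at col 2 lands with bottom-row=6; cleared 0 line(s) (total 0); column heights now [4 6 9 9 0 4 0], max=9
Drop 6: J rot2 at col 0 lands with bottom-row=9; cleared 0 line(s) (total 0); column heights now [11 11 11 9 0 4 0], max=11

Answer: 11 11 11 9 0 4 0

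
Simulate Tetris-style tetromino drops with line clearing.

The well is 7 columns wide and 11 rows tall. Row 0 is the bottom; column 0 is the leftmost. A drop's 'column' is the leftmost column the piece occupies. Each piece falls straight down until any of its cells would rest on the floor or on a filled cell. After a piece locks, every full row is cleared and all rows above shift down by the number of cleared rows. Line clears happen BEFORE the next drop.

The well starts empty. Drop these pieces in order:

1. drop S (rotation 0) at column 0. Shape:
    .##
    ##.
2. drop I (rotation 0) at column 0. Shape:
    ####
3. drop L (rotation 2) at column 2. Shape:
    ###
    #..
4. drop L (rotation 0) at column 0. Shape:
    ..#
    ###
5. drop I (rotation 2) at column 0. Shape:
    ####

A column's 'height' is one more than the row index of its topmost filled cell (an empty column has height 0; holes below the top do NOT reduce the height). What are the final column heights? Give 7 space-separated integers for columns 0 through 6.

Answer: 8 8 8 8 5 0 0

Derivation:
Drop 1: S rot0 at col 0 lands with bottom-row=0; cleared 0 line(s) (total 0); column heights now [1 2 2 0 0 0 0], max=2
Drop 2: I rot0 at col 0 lands with bottom-row=2; cleared 0 line(s) (total 0); column heights now [3 3 3 3 0 0 0], max=3
Drop 3: L rot2 at col 2 lands with bottom-row=3; cleared 0 line(s) (total 0); column heights now [3 3 5 5 5 0 0], max=5
Drop 4: L rot0 at col 0 lands with bottom-row=5; cleared 0 line(s) (total 0); column heights now [6 6 7 5 5 0 0], max=7
Drop 5: I rot2 at col 0 lands with bottom-row=7; cleared 0 line(s) (total 0); column heights now [8 8 8 8 5 0 0], max=8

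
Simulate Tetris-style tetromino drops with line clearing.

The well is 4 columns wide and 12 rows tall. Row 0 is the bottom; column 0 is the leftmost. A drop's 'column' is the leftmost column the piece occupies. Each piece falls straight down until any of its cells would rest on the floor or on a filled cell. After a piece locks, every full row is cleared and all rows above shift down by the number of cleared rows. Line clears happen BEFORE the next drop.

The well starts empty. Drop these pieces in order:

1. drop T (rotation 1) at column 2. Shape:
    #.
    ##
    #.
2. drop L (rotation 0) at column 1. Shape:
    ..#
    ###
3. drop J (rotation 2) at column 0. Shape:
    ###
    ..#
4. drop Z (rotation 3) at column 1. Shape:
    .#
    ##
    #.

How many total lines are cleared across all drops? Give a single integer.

Answer: 0

Derivation:
Drop 1: T rot1 at col 2 lands with bottom-row=0; cleared 0 line(s) (total 0); column heights now [0 0 3 2], max=3
Drop 2: L rot0 at col 1 lands with bottom-row=3; cleared 0 line(s) (total 0); column heights now [0 4 4 5], max=5
Drop 3: J rot2 at col 0 lands with bottom-row=4; cleared 0 line(s) (total 0); column heights now [6 6 6 5], max=6
Drop 4: Z rot3 at col 1 lands with bottom-row=6; cleared 0 line(s) (total 0); column heights now [6 8 9 5], max=9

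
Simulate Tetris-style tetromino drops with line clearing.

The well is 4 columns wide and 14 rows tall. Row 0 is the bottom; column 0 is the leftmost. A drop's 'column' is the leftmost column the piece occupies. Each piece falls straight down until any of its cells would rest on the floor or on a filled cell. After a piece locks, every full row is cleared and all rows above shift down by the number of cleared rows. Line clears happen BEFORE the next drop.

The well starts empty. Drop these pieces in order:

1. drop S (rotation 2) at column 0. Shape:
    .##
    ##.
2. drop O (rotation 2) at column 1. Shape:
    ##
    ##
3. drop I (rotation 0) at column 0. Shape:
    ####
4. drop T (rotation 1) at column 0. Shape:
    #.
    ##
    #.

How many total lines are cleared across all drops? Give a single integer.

Answer: 1

Derivation:
Drop 1: S rot2 at col 0 lands with bottom-row=0; cleared 0 line(s) (total 0); column heights now [1 2 2 0], max=2
Drop 2: O rot2 at col 1 lands with bottom-row=2; cleared 0 line(s) (total 0); column heights now [1 4 4 0], max=4
Drop 3: I rot0 at col 0 lands with bottom-row=4; cleared 1 line(s) (total 1); column heights now [1 4 4 0], max=4
Drop 4: T rot1 at col 0 lands with bottom-row=3; cleared 0 line(s) (total 1); column heights now [6 5 4 0], max=6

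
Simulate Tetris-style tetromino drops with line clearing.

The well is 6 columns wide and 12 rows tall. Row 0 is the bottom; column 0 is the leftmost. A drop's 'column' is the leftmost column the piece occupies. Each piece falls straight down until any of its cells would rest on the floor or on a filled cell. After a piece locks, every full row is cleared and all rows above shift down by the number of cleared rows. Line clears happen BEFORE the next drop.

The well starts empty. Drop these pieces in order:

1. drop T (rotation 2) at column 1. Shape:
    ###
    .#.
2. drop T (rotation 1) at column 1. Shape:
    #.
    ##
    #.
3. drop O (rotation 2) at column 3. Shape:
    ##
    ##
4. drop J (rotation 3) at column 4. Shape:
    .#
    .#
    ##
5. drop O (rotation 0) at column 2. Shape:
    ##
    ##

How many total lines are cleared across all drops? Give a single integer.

Drop 1: T rot2 at col 1 lands with bottom-row=0; cleared 0 line(s) (total 0); column heights now [0 2 2 2 0 0], max=2
Drop 2: T rot1 at col 1 lands with bottom-row=2; cleared 0 line(s) (total 0); column heights now [0 5 4 2 0 0], max=5
Drop 3: O rot2 at col 3 lands with bottom-row=2; cleared 0 line(s) (total 0); column heights now [0 5 4 4 4 0], max=5
Drop 4: J rot3 at col 4 lands with bottom-row=4; cleared 0 line(s) (total 0); column heights now [0 5 4 4 5 7], max=7
Drop 5: O rot0 at col 2 lands with bottom-row=4; cleared 0 line(s) (total 0); column heights now [0 5 6 6 5 7], max=7

Answer: 0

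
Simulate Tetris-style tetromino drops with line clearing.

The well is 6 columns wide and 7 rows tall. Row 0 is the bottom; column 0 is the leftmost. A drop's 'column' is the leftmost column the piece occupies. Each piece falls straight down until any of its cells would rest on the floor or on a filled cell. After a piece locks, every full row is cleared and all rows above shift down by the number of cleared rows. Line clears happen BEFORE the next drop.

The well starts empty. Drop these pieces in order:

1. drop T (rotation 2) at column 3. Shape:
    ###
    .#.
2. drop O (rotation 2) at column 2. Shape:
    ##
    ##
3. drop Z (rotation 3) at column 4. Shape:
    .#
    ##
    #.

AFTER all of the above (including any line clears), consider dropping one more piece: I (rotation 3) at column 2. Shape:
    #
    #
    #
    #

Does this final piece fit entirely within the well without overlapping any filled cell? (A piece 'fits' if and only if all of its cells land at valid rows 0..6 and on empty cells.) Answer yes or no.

Drop 1: T rot2 at col 3 lands with bottom-row=0; cleared 0 line(s) (total 0); column heights now [0 0 0 2 2 2], max=2
Drop 2: O rot2 at col 2 lands with bottom-row=2; cleared 0 line(s) (total 0); column heights now [0 0 4 4 2 2], max=4
Drop 3: Z rot3 at col 4 lands with bottom-row=2; cleared 0 line(s) (total 0); column heights now [0 0 4 4 4 5], max=5
Test piece I rot3 at col 2 (width 1): heights before test = [0 0 4 4 4 5]; fits = False

Answer: no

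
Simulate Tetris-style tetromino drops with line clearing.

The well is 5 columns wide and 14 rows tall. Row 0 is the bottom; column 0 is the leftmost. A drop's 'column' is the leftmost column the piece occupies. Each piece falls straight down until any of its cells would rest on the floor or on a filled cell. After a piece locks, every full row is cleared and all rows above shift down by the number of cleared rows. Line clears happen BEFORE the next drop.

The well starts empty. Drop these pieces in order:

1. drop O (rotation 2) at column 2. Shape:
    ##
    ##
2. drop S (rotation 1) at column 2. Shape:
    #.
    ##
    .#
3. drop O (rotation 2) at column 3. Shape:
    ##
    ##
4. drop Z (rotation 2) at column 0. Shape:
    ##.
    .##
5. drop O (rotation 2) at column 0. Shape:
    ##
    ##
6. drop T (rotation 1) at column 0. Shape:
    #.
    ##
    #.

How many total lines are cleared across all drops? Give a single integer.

Answer: 0

Derivation:
Drop 1: O rot2 at col 2 lands with bottom-row=0; cleared 0 line(s) (total 0); column heights now [0 0 2 2 0], max=2
Drop 2: S rot1 at col 2 lands with bottom-row=2; cleared 0 line(s) (total 0); column heights now [0 0 5 4 0], max=5
Drop 3: O rot2 at col 3 lands with bottom-row=4; cleared 0 line(s) (total 0); column heights now [0 0 5 6 6], max=6
Drop 4: Z rot2 at col 0 lands with bottom-row=5; cleared 0 line(s) (total 0); column heights now [7 7 6 6 6], max=7
Drop 5: O rot2 at col 0 lands with bottom-row=7; cleared 0 line(s) (total 0); column heights now [9 9 6 6 6], max=9
Drop 6: T rot1 at col 0 lands with bottom-row=9; cleared 0 line(s) (total 0); column heights now [12 11 6 6 6], max=12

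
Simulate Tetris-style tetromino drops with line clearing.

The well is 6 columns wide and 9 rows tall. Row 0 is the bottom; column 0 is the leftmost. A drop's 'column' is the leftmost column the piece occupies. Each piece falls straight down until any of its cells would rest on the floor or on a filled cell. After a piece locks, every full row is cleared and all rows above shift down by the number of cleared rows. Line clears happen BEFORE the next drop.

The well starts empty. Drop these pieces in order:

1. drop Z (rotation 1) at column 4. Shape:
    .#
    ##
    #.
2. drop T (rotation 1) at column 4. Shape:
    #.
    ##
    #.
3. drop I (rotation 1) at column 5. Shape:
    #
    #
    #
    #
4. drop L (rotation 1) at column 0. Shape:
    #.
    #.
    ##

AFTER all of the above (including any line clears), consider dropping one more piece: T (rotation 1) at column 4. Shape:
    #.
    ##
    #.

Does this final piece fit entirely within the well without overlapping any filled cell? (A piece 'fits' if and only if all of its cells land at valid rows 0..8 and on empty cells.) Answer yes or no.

Answer: no

Derivation:
Drop 1: Z rot1 at col 4 lands with bottom-row=0; cleared 0 line(s) (total 0); column heights now [0 0 0 0 2 3], max=3
Drop 2: T rot1 at col 4 lands with bottom-row=2; cleared 0 line(s) (total 0); column heights now [0 0 0 0 5 4], max=5
Drop 3: I rot1 at col 5 lands with bottom-row=4; cleared 0 line(s) (total 0); column heights now [0 0 0 0 5 8], max=8
Drop 4: L rot1 at col 0 lands with bottom-row=0; cleared 0 line(s) (total 0); column heights now [3 1 0 0 5 8], max=8
Test piece T rot1 at col 4 (width 2): heights before test = [3 1 0 0 5 8]; fits = False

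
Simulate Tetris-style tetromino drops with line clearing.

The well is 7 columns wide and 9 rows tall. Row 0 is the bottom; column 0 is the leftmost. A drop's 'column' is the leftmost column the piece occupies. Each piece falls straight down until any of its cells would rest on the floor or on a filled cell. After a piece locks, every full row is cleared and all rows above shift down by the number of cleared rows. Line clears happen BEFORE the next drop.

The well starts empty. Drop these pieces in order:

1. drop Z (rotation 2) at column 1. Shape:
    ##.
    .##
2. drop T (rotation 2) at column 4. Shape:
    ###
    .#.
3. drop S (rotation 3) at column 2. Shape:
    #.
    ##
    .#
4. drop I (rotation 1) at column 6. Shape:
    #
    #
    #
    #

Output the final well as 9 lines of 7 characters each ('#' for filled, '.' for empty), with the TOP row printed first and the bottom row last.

Answer: .......
.......
.......
......#
......#
..#...#
..##..#
.######
..##.#.

Derivation:
Drop 1: Z rot2 at col 1 lands with bottom-row=0; cleared 0 line(s) (total 0); column heights now [0 2 2 1 0 0 0], max=2
Drop 2: T rot2 at col 4 lands with bottom-row=0; cleared 0 line(s) (total 0); column heights now [0 2 2 1 2 2 2], max=2
Drop 3: S rot3 at col 2 lands with bottom-row=1; cleared 0 line(s) (total 0); column heights now [0 2 4 3 2 2 2], max=4
Drop 4: I rot1 at col 6 lands with bottom-row=2; cleared 0 line(s) (total 0); column heights now [0 2 4 3 2 2 6], max=6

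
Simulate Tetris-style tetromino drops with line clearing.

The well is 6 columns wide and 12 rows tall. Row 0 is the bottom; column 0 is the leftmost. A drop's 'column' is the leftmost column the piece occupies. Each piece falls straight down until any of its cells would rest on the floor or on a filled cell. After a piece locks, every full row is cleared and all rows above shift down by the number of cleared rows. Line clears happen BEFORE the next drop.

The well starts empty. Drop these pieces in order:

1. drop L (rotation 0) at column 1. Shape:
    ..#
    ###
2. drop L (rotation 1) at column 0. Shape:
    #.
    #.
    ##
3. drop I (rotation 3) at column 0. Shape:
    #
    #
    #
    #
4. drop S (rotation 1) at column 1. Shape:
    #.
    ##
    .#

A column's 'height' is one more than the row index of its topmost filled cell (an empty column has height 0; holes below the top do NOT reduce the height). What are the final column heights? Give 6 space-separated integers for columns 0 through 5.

Drop 1: L rot0 at col 1 lands with bottom-row=0; cleared 0 line(s) (total 0); column heights now [0 1 1 2 0 0], max=2
Drop 2: L rot1 at col 0 lands with bottom-row=1; cleared 0 line(s) (total 0); column heights now [4 2 1 2 0 0], max=4
Drop 3: I rot3 at col 0 lands with bottom-row=4; cleared 0 line(s) (total 0); column heights now [8 2 1 2 0 0], max=8
Drop 4: S rot1 at col 1 lands with bottom-row=1; cleared 0 line(s) (total 0); column heights now [8 4 3 2 0 0], max=8

Answer: 8 4 3 2 0 0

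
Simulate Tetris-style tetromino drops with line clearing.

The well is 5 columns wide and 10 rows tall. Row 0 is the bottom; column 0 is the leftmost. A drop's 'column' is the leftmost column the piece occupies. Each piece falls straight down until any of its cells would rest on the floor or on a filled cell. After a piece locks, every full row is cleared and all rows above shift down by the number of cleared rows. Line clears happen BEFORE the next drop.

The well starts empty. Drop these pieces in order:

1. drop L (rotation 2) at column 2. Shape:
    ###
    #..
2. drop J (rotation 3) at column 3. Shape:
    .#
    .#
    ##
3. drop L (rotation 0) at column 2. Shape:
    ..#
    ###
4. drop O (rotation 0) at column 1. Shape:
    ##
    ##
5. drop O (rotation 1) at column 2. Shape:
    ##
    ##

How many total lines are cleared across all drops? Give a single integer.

Drop 1: L rot2 at col 2 lands with bottom-row=0; cleared 0 line(s) (total 0); column heights now [0 0 2 2 2], max=2
Drop 2: J rot3 at col 3 lands with bottom-row=2; cleared 0 line(s) (total 0); column heights now [0 0 2 3 5], max=5
Drop 3: L rot0 at col 2 lands with bottom-row=5; cleared 0 line(s) (total 0); column heights now [0 0 6 6 7], max=7
Drop 4: O rot0 at col 1 lands with bottom-row=6; cleared 0 line(s) (total 0); column heights now [0 8 8 6 7], max=8
Drop 5: O rot1 at col 2 lands with bottom-row=8; cleared 0 line(s) (total 0); column heights now [0 8 10 10 7], max=10

Answer: 0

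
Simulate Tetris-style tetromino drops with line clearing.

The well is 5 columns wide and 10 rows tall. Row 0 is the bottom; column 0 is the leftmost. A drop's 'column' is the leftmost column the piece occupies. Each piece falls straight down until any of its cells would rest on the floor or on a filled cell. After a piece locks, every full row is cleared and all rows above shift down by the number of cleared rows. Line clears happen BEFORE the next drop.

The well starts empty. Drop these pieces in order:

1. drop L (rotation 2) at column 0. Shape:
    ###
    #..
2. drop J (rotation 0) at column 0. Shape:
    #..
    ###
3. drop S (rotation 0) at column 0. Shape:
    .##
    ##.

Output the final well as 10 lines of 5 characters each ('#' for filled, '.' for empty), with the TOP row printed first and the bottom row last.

Drop 1: L rot2 at col 0 lands with bottom-row=0; cleared 0 line(s) (total 0); column heights now [2 2 2 0 0], max=2
Drop 2: J rot0 at col 0 lands with bottom-row=2; cleared 0 line(s) (total 0); column heights now [4 3 3 0 0], max=4
Drop 3: S rot0 at col 0 lands with bottom-row=4; cleared 0 line(s) (total 0); column heights now [5 6 6 0 0], max=6

Answer: .....
.....
.....
.....
.##..
##...
#....
###..
###..
#....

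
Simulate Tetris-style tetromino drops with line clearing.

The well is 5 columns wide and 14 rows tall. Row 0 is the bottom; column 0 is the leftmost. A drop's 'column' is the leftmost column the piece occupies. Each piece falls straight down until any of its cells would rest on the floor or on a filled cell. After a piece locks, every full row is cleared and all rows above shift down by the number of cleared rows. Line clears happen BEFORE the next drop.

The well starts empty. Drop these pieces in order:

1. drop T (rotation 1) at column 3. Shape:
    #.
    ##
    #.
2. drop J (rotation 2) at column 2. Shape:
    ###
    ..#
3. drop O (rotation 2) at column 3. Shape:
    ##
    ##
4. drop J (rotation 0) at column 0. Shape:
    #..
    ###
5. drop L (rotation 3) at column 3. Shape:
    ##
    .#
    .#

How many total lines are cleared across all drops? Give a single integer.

Drop 1: T rot1 at col 3 lands with bottom-row=0; cleared 0 line(s) (total 0); column heights now [0 0 0 3 2], max=3
Drop 2: J rot2 at col 2 lands with bottom-row=2; cleared 0 line(s) (total 0); column heights now [0 0 4 4 4], max=4
Drop 3: O rot2 at col 3 lands with bottom-row=4; cleared 0 line(s) (total 0); column heights now [0 0 4 6 6], max=6
Drop 4: J rot0 at col 0 lands with bottom-row=4; cleared 1 line(s) (total 1); column heights now [5 0 4 5 5], max=5
Drop 5: L rot3 at col 3 lands with bottom-row=5; cleared 0 line(s) (total 1); column heights now [5 0 4 8 8], max=8

Answer: 1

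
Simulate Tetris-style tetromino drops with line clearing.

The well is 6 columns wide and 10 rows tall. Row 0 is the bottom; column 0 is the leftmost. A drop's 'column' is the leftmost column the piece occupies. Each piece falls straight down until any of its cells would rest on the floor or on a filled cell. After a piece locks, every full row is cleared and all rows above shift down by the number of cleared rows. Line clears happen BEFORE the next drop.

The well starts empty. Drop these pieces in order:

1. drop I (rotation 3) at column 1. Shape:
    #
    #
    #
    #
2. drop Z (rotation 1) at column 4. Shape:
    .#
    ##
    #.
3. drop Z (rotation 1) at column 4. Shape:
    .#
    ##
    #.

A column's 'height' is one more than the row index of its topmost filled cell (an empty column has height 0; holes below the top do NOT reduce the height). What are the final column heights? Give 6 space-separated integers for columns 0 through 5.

Drop 1: I rot3 at col 1 lands with bottom-row=0; cleared 0 line(s) (total 0); column heights now [0 4 0 0 0 0], max=4
Drop 2: Z rot1 at col 4 lands with bottom-row=0; cleared 0 line(s) (total 0); column heights now [0 4 0 0 2 3], max=4
Drop 3: Z rot1 at col 4 lands with bottom-row=2; cleared 0 line(s) (total 0); column heights now [0 4 0 0 4 5], max=5

Answer: 0 4 0 0 4 5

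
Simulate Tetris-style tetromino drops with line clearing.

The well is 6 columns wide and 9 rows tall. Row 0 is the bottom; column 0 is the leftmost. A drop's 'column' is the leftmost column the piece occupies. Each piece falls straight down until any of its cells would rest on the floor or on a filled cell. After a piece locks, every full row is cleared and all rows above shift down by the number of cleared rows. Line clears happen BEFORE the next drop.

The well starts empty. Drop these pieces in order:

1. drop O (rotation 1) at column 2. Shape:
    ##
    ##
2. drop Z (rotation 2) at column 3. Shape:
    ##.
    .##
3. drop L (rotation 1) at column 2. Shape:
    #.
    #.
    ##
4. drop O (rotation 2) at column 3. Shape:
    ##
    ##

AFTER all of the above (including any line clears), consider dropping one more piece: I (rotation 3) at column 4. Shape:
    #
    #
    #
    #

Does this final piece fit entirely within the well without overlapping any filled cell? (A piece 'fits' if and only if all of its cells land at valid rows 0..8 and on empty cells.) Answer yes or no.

Drop 1: O rot1 at col 2 lands with bottom-row=0; cleared 0 line(s) (total 0); column heights now [0 0 2 2 0 0], max=2
Drop 2: Z rot2 at col 3 lands with bottom-row=1; cleared 0 line(s) (total 0); column heights now [0 0 2 3 3 2], max=3
Drop 3: L rot1 at col 2 lands with bottom-row=3; cleared 0 line(s) (total 0); column heights now [0 0 6 4 3 2], max=6
Drop 4: O rot2 at col 3 lands with bottom-row=4; cleared 0 line(s) (total 0); column heights now [0 0 6 6 6 2], max=6
Test piece I rot3 at col 4 (width 1): heights before test = [0 0 6 6 6 2]; fits = False

Answer: no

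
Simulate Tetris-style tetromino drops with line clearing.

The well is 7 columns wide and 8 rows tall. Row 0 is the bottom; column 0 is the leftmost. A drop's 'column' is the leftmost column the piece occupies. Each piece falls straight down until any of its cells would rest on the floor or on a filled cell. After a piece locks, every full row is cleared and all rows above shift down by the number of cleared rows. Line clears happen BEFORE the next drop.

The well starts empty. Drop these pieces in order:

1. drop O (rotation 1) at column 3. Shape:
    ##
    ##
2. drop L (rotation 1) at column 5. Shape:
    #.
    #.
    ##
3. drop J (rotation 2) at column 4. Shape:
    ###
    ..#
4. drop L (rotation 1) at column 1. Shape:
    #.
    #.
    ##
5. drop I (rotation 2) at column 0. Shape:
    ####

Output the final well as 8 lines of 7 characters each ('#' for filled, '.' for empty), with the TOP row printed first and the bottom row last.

Drop 1: O rot1 at col 3 lands with bottom-row=0; cleared 0 line(s) (total 0); column heights now [0 0 0 2 2 0 0], max=2
Drop 2: L rot1 at col 5 lands with bottom-row=0; cleared 0 line(s) (total 0); column heights now [0 0 0 2 2 3 1], max=3
Drop 3: J rot2 at col 4 lands with bottom-row=2; cleared 0 line(s) (total 0); column heights now [0 0 0 2 4 4 4], max=4
Drop 4: L rot1 at col 1 lands with bottom-row=0; cleared 0 line(s) (total 0); column heights now [0 3 1 2 4 4 4], max=4
Drop 5: I rot2 at col 0 lands with bottom-row=3; cleared 1 line(s) (total 1); column heights now [0 3 1 2 2 3 3], max=3

Answer: .......
.......
.......
.......
.......
.#...##
.#.###.
.######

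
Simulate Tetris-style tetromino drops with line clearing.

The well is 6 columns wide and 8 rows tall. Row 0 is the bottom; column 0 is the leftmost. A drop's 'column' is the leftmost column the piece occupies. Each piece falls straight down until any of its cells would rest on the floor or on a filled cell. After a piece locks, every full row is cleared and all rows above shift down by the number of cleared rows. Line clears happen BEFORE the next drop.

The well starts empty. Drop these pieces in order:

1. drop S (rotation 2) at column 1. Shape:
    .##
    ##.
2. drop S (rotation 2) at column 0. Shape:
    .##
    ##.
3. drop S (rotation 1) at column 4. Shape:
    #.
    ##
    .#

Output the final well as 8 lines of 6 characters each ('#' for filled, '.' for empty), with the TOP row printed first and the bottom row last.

Drop 1: S rot2 at col 1 lands with bottom-row=0; cleared 0 line(s) (total 0); column heights now [0 1 2 2 0 0], max=2
Drop 2: S rot2 at col 0 lands with bottom-row=1; cleared 0 line(s) (total 0); column heights now [2 3 3 2 0 0], max=3
Drop 3: S rot1 at col 4 lands with bottom-row=0; cleared 1 line(s) (total 1); column heights now [0 2 2 0 2 1], max=2

Answer: ......
......
......
......
......
......
.##.#.
.##..#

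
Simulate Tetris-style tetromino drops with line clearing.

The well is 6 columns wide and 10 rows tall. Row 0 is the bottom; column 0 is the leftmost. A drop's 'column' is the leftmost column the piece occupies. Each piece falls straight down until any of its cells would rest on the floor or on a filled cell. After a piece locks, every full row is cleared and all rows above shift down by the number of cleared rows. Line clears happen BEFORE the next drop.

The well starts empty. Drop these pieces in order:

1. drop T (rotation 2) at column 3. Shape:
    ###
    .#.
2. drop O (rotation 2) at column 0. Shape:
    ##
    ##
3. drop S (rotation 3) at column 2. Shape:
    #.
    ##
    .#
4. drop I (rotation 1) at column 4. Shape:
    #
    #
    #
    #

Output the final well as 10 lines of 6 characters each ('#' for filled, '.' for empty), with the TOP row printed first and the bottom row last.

Answer: ......
......
......
......
....#.
..#.#.
..###.
...##.
##.###
##..#.

Derivation:
Drop 1: T rot2 at col 3 lands with bottom-row=0; cleared 0 line(s) (total 0); column heights now [0 0 0 2 2 2], max=2
Drop 2: O rot2 at col 0 lands with bottom-row=0; cleared 0 line(s) (total 0); column heights now [2 2 0 2 2 2], max=2
Drop 3: S rot3 at col 2 lands with bottom-row=2; cleared 0 line(s) (total 0); column heights now [2 2 5 4 2 2], max=5
Drop 4: I rot1 at col 4 lands with bottom-row=2; cleared 0 line(s) (total 0); column heights now [2 2 5 4 6 2], max=6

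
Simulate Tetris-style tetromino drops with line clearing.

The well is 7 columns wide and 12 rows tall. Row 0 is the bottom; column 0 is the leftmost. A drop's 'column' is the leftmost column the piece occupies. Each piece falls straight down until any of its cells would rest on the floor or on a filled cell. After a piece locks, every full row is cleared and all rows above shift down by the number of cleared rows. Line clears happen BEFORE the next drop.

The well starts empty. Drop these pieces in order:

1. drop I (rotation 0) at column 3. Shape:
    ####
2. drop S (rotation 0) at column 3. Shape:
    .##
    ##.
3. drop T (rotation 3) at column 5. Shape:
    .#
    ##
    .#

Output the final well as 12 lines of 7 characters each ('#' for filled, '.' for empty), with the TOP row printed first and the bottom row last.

Answer: .......
.......
.......
.......
.......
.......
.......
......#
.....##
....###
...##..
...####

Derivation:
Drop 1: I rot0 at col 3 lands with bottom-row=0; cleared 0 line(s) (total 0); column heights now [0 0 0 1 1 1 1], max=1
Drop 2: S rot0 at col 3 lands with bottom-row=1; cleared 0 line(s) (total 0); column heights now [0 0 0 2 3 3 1], max=3
Drop 3: T rot3 at col 5 lands with bottom-row=2; cleared 0 line(s) (total 0); column heights now [0 0 0 2 3 4 5], max=5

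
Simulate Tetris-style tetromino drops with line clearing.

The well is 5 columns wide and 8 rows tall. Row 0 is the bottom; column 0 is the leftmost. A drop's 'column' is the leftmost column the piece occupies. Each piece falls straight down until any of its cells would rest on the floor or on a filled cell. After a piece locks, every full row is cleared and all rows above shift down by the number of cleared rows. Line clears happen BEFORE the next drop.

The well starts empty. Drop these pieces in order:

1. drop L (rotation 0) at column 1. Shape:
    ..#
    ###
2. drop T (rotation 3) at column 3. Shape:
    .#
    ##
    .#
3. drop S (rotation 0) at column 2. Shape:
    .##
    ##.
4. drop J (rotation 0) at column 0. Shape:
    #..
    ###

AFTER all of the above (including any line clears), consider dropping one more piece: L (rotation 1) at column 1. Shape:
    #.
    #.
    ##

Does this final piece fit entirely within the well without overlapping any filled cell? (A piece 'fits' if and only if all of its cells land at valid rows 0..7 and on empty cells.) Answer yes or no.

Drop 1: L rot0 at col 1 lands with bottom-row=0; cleared 0 line(s) (total 0); column heights now [0 1 1 2 0], max=2
Drop 2: T rot3 at col 3 lands with bottom-row=1; cleared 0 line(s) (total 0); column heights now [0 1 1 3 4], max=4
Drop 3: S rot0 at col 2 lands with bottom-row=3; cleared 0 line(s) (total 0); column heights now [0 1 4 5 5], max=5
Drop 4: J rot0 at col 0 lands with bottom-row=4; cleared 1 line(s) (total 1); column heights now [5 1 4 4 4], max=5
Test piece L rot1 at col 1 (width 2): heights before test = [5 1 4 4 4]; fits = True

Answer: yes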